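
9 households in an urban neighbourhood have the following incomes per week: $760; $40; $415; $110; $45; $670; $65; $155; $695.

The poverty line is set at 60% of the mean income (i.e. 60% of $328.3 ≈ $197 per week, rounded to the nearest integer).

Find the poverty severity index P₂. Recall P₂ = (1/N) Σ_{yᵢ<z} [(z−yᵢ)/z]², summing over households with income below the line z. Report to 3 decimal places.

0.213

Incomes under z: $40, $45, $65, $110, $155 (q = 5 of N = 9).
Gap ratios (z−y)/z: (197−40)/197 = 0.7970; (197−45)/197 = 0.7716; (197−65)/197 = 0.6701; (197−110)/197 = 0.4416; (197−155)/197 = 0.2132.
Squared: 0.6351; 0.5953; 0.4490; 0.1950; 0.0455.
Sum = 1.919915; P₂ = 1.919915 / 9 = 0.213.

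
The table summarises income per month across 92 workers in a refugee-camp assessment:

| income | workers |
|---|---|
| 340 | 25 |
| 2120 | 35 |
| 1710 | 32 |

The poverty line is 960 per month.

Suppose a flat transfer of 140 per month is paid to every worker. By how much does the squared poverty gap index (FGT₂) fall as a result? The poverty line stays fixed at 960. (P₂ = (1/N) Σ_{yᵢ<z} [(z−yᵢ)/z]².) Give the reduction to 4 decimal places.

0.0454

Before: below the line — 25×340; squared poverty gap index (FGT₂) = 0.113343.
After the 140 transfer: below the line — 25×480; squared poverty gap index (FGT₂) = 0.067935.
Reduction = 0.113343 − 0.067935 = 0.0454.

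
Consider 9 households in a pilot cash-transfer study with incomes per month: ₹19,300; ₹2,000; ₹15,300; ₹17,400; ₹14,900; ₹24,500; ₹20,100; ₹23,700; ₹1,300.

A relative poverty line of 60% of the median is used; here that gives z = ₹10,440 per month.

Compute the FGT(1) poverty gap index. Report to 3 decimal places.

Below the line: ₹1,300, ₹2,000 (q = 2 of N = 9).
Shortfall ratios: (10440−1300)/10440 = 0.8755; (10440−2000)/10440 = 0.8084.
Sum of shortfalls = 1.683908; P₁ averages over all N: 1.683908 / 9 = 0.187.

0.187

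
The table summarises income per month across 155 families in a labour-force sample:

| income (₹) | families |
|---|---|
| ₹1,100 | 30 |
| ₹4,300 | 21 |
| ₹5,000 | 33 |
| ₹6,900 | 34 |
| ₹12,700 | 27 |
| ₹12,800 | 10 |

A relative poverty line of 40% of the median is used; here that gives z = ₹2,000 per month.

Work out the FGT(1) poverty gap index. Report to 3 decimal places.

0.087

Below the line: 30×₹1,100 (q = 30 of N = 155).
Gap ratios (z−y)/z: (2000−1100)/2000 = 0.4500 (×30).
Σ = 13.500000. Dividing by the full population N = 155 gives P₁ = 0.087.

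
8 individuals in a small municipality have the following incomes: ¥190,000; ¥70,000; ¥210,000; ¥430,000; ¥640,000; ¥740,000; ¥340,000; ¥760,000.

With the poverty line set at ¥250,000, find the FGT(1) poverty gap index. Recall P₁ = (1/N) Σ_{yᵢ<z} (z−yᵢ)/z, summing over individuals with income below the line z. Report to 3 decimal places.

0.140

Incomes under z: ¥70,000, ¥190,000, ¥210,000 (q = 3 of N = 8).
Normalized shortfalls: (250000−70000)/250000 = 0.7200; (250000−190000)/250000 = 0.2400; (250000−210000)/250000 = 0.1600.
Σ = 1.120000. Dividing by the full population N = 8 gives P₁ = 0.140.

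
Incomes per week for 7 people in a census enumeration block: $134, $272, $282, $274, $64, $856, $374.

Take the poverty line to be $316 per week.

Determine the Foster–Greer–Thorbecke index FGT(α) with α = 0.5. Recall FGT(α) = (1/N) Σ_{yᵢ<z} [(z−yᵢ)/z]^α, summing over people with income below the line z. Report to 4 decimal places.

Poor units: $64, $134, $272, $274, $282 (q = 5 of N = 7).
Relative gaps: (316−64)/316 = 0.7975; (316−134)/316 = 0.5759; (316−272)/316 = 0.1392; (316−274)/316 = 0.1329; (316−282)/316 = 0.1076.
Raised to α = 0.5: 0.89301; 0.75891; 0.37315; 0.36457; 0.32802.
Sum = 2.717660; FGT(0.5) = 2.717660 / 7 = 0.3882.

0.3882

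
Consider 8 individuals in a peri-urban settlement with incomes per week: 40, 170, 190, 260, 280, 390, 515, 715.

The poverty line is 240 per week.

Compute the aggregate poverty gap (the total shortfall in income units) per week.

320

Below the line: 40, 170, 190 (q = 3 of N = 8).
Individual gaps: 240−40 = 200; 240−170 = 70; 240−190 = 50.
Aggregate gap = 320.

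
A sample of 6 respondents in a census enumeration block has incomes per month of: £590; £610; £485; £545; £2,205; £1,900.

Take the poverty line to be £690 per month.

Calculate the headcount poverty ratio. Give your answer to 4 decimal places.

0.6667

4 of the 6 respondents have income below £690.
H = 4/6 = 0.6667.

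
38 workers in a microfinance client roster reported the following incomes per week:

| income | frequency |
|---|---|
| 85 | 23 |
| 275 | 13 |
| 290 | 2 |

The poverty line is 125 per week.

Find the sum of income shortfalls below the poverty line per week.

Below the line: 23×85 (q = 23 of N = 38).
Individual gaps: 23×(125−85) = 920.
Aggregate gap = 920.

920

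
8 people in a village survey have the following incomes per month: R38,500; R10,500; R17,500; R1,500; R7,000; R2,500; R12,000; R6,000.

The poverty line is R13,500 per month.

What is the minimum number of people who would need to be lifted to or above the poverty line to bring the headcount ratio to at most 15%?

6 of the 8 people are poor, so H = 6/8 = 0.750.
A headcount ratio of at most 15% allows at most ⌊0.15 × 8⌋ = 1 poor people.
So at least 6 − 1 = 5 must be lifted.

5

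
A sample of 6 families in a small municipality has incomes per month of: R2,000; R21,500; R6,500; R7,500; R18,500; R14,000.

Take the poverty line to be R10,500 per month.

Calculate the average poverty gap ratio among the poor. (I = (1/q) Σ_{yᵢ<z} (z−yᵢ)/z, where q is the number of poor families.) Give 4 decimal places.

Incomes under z: R2,000, R6,500, R7,500 (q = 3 of N = 6).
Relative gaps: 0.8095, 0.3810, 0.2857; sum = 1.476190.
The income-gap ratio divides by q (the poor only): 1.476190 / 3 = 0.4921.

0.4921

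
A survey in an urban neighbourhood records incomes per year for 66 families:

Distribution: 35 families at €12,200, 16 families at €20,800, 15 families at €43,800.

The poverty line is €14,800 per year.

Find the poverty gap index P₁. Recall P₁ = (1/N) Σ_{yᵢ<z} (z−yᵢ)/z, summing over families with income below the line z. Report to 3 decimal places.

Below z: 35×€12,200 (q = 35 of N = 66).
Relative gaps: (14800−12200)/14800 = 0.1757 (×35).
Sum of shortfalls = 6.148649; P₁ averages over all N: 6.148649 / 66 = 0.093.

0.093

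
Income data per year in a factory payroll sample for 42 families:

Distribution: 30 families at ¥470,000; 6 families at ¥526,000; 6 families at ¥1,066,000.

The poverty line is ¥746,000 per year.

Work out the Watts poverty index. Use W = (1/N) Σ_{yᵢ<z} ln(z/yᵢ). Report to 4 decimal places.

0.3799

Below the line: 30×¥470,000, 6×¥526,000 (q = 36 of N = 42).
Log shortfalls: ln(746000/470000) = 0.4620 (×30); ln(746000/526000) = 0.3494 (×6).
W = 15.956333 / 42 = 0.3799.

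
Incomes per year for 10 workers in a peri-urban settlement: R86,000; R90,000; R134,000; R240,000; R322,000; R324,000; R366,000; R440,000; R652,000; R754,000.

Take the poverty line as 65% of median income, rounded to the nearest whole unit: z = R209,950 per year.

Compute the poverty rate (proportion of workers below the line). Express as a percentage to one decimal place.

3 of the 10 workers have income below R209,950.
H = 3/10 = 30.0%.

30.0%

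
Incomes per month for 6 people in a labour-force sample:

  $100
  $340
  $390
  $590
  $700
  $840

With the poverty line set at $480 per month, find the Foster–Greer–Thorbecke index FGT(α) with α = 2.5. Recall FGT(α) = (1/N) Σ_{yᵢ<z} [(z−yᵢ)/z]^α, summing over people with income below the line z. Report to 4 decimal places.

Poor units: $100, $340, $390 (q = 3 of N = 6).
Relative gaps: (480−100)/480 = 0.7917; (480−340)/480 = 0.2917; (480−390)/480 = 0.1875.
Raised to α = 2.5: 0.55764; 0.04594; 0.01522.
Sum = 0.618808; FGT(2.5) = 0.618808 / 6 = 0.1031.

0.1031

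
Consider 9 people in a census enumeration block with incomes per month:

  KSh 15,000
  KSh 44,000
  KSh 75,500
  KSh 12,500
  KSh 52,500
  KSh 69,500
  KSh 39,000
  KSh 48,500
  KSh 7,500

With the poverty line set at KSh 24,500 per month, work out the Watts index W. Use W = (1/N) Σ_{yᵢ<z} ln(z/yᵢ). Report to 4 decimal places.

0.2608

Below the line: KSh 7,500, KSh 12,500, KSh 15,000 (q = 3 of N = 9).
Log shortfalls: ln(24500/7500) = 1.1838; ln(24500/12500) = 0.6729; ln(24500/15000) = 0.4906.
W = 2.347337 / 9 = 0.2608.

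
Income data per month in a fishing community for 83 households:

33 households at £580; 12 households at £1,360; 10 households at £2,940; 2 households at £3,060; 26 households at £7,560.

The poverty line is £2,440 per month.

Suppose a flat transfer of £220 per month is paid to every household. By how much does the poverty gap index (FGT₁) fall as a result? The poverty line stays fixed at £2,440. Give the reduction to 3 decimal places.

Before: below the line — 33×£580, 12×£1,360; poverty gap index (FGT₁) = 0.36707.
After the £220 transfer: below the line — 33×£800, 12×£1,580; poverty gap index (FGT₁) = 0.31819.
Reduction = 0.36707 − 0.31819 = 0.049.

0.049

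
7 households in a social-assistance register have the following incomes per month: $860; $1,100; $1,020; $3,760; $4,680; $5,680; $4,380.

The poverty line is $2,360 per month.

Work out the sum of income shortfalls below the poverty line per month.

Below the line: $860, $1,020, $1,100 (q = 3 of N = 7).
Individual gaps: 2360−860 = 1500; 2360−1020 = 1340; 2360−1100 = 1260.
Aggregate gap = $4,100.

$4,100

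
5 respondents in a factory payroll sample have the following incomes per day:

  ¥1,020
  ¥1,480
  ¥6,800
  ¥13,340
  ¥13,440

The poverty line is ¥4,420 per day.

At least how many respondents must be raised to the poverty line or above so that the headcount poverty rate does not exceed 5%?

Currently q = 2 of N = 5 are below the line (H = 0.400).
A headcount ratio of at most 5% allows at most ⌊0.05 × 5⌋ = 0 poor respondents.
So at least 2 − 0 = 2 must be lifted.

2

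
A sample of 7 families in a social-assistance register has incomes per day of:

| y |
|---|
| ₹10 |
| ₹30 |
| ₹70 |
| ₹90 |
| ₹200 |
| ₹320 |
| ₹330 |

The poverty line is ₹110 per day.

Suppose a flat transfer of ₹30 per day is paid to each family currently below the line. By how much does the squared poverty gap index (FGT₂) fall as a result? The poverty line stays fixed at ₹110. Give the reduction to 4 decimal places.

0.1287

Before: below the line — ₹10, ₹30, ₹70, ₹90; squared poverty gap index (FGT₂) = 0.217237.
After the ₹30 transfer: below the line — ₹40, ₹60, ₹100; squared poverty gap index (FGT₂) = 0.088548.
Reduction = 0.217237 − 0.088548 = 0.1287.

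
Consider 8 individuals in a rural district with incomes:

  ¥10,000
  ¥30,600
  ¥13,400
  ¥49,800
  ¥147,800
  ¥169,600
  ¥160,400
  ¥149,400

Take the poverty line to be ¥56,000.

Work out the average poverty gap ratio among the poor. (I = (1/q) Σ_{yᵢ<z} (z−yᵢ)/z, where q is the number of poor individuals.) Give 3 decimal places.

Poor units: ¥10,000, ¥13,400, ¥30,600, ¥49,800 (q = 4 of N = 8).
Relative gaps: 0.8214, 0.7607, 0.4536, 0.1107; sum = 2.146429.
I averages over the q = 4 poor units only: 2.146429 / 4 = 0.537.

0.537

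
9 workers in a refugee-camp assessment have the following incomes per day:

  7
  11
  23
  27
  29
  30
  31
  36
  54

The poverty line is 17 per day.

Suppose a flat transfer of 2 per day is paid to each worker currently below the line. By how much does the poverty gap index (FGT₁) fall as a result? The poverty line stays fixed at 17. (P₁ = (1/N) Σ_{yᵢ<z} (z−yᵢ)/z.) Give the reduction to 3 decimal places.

0.026

Before: below the line — 7, 11; poverty gap index (FGT₁) = 0.10458.
After the 2 transfer: below the line — 9, 13; poverty gap index (FGT₁) = 0.07843.
Reduction = 0.10458 − 0.07843 = 0.026.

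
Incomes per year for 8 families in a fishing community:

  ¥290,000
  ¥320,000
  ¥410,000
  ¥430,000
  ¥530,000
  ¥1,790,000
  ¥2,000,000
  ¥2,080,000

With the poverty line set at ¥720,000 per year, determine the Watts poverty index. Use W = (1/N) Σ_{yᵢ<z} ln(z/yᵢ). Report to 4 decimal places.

Below z: ¥290,000, ¥320,000, ¥410,000, ¥430,000, ¥530,000 (q = 5 of N = 8).
ln(z/y) terms: ln(720000/290000) = 0.9094; ln(720000/320000) = 0.8109; ln(720000/410000) = 0.5631; ln(720000/430000) = 0.5155; ln(720000/530000) = 0.3064.
W = 3.105235 / 8 = 0.3882.

0.3882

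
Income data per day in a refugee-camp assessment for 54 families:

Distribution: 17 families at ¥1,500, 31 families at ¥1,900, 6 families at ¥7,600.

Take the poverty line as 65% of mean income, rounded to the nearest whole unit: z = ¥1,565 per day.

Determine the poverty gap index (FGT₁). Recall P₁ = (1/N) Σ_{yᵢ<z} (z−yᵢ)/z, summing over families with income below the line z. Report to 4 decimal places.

Below z: 17×¥1,500 (q = 17 of N = 54).
Normalized shortfalls: (1565−1500)/1565 = 0.0415 (×17).
Σ = 0.706070. Dividing by the full population N = 54 gives P₁ = 0.0131.

0.0131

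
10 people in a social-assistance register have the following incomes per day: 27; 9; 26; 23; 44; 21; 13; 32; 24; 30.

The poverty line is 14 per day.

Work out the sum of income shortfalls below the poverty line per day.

6

Below the line: 9, 13 (q = 2 of N = 10).
Individual gaps: 14−9 = 5; 14−13 = 1.
Aggregate gap = 6.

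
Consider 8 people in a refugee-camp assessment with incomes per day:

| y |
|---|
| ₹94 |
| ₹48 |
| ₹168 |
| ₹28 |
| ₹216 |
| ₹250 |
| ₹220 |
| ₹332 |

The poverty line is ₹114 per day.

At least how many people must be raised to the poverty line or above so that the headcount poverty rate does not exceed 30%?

1

3 of the 8 people are poor, so H = 3/8 = 0.375.
A headcount ratio of at most 30% allows at most ⌊0.30 × 8⌋ = 2 poor people.
So at least 3 − 2 = 1 must be lifted.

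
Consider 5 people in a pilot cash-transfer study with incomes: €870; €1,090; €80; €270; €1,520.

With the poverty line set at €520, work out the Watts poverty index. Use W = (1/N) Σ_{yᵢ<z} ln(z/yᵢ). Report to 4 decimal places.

0.5054

Below z: €80, €270 (q = 2 of N = 5).
ln(z/y) terms: ln(520/80) = 1.8718; ln(520/270) = 0.6554.
W = 2.527209 / 5 = 0.5054.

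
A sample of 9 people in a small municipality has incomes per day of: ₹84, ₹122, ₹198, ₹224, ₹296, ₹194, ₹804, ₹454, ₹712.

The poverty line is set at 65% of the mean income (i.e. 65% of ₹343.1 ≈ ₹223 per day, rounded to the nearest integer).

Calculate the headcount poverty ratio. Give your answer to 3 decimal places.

0.444

4 of the 9 people have income below ₹223.
H = 4/9 = 0.444.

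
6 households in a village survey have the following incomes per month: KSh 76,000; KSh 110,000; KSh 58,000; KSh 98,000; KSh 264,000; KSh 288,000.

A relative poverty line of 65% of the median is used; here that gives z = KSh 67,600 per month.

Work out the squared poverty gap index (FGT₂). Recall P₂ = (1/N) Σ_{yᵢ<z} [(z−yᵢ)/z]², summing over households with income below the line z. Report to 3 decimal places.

0.003

Below z: KSh 58,000 (q = 1 of N = 6).
Relative gaps: (67600−58000)/67600 = 0.1420.
Squared: 0.0202.
Sum = 0.020167; P₂ = 0.020167 / 6 = 0.003.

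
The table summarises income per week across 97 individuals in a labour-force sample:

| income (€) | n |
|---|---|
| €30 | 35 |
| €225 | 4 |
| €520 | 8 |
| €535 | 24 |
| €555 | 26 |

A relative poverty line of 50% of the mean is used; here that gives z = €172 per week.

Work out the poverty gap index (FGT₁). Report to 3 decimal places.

Poor units: 35×€30 (q = 35 of N = 97).
Normalized shortfalls: (172−30)/172 = 0.8256 (×35).
Σ = 28.895349. Dividing by the full population N = 97 gives P₁ = 0.298.

0.298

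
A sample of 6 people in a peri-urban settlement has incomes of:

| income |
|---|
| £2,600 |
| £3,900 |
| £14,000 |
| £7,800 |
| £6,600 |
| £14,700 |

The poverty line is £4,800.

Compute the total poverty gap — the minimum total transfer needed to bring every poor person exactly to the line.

Below z: £2,600, £3,900 (q = 2 of N = 6).
Individual gaps: 4800−2600 = 2200; 4800−3900 = 900.
Aggregate gap = £3,100.

£3,100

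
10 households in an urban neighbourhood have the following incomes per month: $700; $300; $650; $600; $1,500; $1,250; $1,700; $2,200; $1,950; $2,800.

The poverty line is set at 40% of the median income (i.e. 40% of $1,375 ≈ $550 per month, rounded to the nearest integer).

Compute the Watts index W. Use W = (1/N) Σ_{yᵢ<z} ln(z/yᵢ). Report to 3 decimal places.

0.061

Below z: $300 (q = 1 of N = 10).
Log gaps: ln(550/300) = 0.6061.
W = 0.606136 / 10 = 0.061.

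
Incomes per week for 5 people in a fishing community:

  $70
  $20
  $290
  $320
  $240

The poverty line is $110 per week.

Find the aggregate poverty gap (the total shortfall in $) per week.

Poor units: $20, $70 (q = 2 of N = 5).
Individual gaps: 110−20 = 90; 110−70 = 40.
Aggregate gap = $130.

$130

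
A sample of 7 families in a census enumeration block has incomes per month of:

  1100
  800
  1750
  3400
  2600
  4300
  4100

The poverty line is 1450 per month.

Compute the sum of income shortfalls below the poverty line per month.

Poor units: 800, 1100 (q = 2 of N = 7).
Individual gaps: 1450−800 = 650; 1450−1100 = 350.
Aggregate gap = 1000.

1000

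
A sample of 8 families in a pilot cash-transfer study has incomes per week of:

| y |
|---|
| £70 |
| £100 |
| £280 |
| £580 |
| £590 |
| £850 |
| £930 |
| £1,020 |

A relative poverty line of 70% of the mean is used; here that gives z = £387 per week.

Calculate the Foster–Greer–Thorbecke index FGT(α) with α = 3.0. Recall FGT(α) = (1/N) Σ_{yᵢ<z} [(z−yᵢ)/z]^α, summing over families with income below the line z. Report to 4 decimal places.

Incomes under z: £70, £100, £280 (q = 3 of N = 8).
Gap ratios (z−y)/z: (387−70)/387 = 0.8191; (387−100)/387 = 0.7416; (387−280)/387 = 0.2765.
Raised to α = 3.0: 0.54960; 0.40786; 0.02114.
Sum = 0.978595; FGT(3.0) = 0.978595 / 8 = 0.1223.

0.1223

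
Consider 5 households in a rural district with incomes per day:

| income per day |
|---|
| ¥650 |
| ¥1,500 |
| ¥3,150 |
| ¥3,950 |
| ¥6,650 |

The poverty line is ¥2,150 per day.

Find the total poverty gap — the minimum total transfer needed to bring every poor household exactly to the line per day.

Below the line: ¥650, ¥1,500 (q = 2 of N = 5).
Individual gaps: 2150−650 = 1500; 2150−1500 = 650.
Aggregate gap = ¥2,150.

¥2,150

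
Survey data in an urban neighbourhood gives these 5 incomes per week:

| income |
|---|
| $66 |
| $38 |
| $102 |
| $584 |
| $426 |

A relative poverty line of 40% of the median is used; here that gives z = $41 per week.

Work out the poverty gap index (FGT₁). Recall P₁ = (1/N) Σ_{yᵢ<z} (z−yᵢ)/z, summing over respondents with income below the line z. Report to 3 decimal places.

Poor units: $38 (q = 1 of N = 5).
Relative gaps: (41−38)/41 = 0.0732.
Σ = 0.073171. Dividing by the full population N = 5 gives P₁ = 0.015.

0.015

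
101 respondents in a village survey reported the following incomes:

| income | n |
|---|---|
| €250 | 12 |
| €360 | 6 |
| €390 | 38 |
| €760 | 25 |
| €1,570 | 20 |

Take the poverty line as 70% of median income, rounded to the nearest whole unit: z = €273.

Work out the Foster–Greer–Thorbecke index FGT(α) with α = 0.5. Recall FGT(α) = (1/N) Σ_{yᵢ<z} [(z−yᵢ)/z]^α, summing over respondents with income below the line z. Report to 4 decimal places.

Incomes under z: 12×€250 (q = 12 of N = 101).
Shortfall ratios: (273−250)/273 = 0.0842 (×12).
Raised to α = 0.5: 0.29026 (×12).
Sum = 3.483083; FGT(0.5) = 3.483083 / 101 = 0.0345.

0.0345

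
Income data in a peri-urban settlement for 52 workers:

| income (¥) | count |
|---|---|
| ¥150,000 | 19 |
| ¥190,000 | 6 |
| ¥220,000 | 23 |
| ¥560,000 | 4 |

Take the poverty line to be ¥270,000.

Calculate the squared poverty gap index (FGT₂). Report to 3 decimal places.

0.097

Incomes under z: 19×¥150,000, 6×¥190,000, 23×¥220,000 (q = 48 of N = 52).
Gap ratios (z−y)/z: (270000−150000)/270000 = 0.4444 (×19); (270000−190000)/270000 = 0.2963 (×6); (270000−220000)/270000 = 0.1852 (×23).
Squared: 0.1975 (×19); 0.0878 (×6); 0.0343 (×23).
Sum = 5.068587; P₂ = 5.068587 / 52 = 0.097.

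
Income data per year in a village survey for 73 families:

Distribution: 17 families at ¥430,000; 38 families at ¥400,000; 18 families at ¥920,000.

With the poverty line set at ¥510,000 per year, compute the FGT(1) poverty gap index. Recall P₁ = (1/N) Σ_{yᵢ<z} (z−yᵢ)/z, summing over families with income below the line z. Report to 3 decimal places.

Below the line: 38×¥400,000, 17×¥430,000 (q = 55 of N = 73).
Shortfall ratios: (510000−400000)/510000 = 0.2157 (×38); (510000−430000)/510000 = 0.1569 (×17).
Σ = 10.862745. Dividing by the full population N = 73 gives P₁ = 0.149.

0.149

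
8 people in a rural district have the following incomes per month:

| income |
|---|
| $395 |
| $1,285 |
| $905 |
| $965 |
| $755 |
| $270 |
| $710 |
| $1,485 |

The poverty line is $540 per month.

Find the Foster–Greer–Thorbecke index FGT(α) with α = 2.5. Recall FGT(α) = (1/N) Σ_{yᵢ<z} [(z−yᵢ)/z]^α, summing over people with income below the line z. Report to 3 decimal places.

0.027

Incomes under z: $270, $395 (q = 2 of N = 8).
Normalized shortfalls: (540−270)/540 = 0.5000; (540−395)/540 = 0.2685.
Raised to α = 2.5: 0.17678; 0.03736.
Sum = 0.214139; FGT(2.5) = 0.214139 / 8 = 0.027.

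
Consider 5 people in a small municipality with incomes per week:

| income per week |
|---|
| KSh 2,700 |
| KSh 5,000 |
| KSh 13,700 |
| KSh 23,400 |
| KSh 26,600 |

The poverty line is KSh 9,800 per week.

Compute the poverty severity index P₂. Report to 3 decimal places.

0.153

Poor units: KSh 2,700, KSh 5,000 (q = 2 of N = 5).
Gap ratios (z−y)/z: (9800−2700)/9800 = 0.7245; (9800−5000)/9800 = 0.4898.
Squared: 0.5249; 0.2399.
Sum = 0.764786; P₂ = 0.764786 / 5 = 0.153.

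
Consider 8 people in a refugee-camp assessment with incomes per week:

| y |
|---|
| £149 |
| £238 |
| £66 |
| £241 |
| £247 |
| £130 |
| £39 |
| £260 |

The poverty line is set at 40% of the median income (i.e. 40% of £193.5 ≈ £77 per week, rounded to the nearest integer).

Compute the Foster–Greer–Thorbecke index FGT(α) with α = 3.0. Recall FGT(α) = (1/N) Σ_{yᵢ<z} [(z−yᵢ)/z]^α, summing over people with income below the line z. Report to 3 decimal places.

Below z: £39, £66 (q = 2 of N = 8).
Gap ratios (z−y)/z: (77−39)/77 = 0.4935; (77−66)/77 = 0.1429.
Raised to α = 3.0: 0.12019; 0.00292.
Sum = 0.123108; FGT(3.0) = 0.123108 / 8 = 0.015.

0.015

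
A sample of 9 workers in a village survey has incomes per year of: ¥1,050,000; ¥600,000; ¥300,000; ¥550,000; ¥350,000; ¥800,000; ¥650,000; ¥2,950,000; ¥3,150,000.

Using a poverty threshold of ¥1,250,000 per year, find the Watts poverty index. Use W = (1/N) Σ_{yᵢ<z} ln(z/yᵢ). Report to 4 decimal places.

0.6144

Below the line: ¥300,000, ¥350,000, ¥550,000, ¥600,000, ¥650,000, ¥800,000, ¥1,050,000 (q = 7 of N = 9).
Log shortfalls: ln(1250000/300000) = 1.4271; ln(1250000/350000) = 1.2730; ln(1250000/550000) = 0.8210; ln(1250000/600000) = 0.7340; ln(1250000/650000) = 0.6539; ln(1250000/800000) = 0.4463; ln(1250000/1050000) = 0.1744.
W = 5.529599 / 9 = 0.6144.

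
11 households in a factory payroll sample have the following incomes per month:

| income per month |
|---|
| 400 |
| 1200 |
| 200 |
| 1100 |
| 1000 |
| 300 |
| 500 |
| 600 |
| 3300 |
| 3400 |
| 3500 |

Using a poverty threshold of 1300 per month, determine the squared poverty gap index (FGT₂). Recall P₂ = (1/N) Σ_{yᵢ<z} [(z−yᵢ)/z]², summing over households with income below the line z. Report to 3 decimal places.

Incomes under z: 200, 300, 400, 500, 600, 1000, 1100, 1200 (q = 8 of N = 11).
Shortfall ratios: (1300−200)/1300 = 0.8462; (1300−300)/1300 = 0.7692; (1300−400)/1300 = 0.6923; (1300−500)/1300 = 0.6154; (1300−600)/1300 = 0.5385; (1300−1000)/1300 = 0.2308; (1300−1100)/1300 = 0.1538; (1300−1200)/1300 = 0.0769.
Squared: 0.7160; 0.5917; 0.4793; 0.3787; 0.2899; 0.0533; 0.0237; 0.0059.
Sum = 2.538462; P₂ = 2.538462 / 11 = 0.231.

0.231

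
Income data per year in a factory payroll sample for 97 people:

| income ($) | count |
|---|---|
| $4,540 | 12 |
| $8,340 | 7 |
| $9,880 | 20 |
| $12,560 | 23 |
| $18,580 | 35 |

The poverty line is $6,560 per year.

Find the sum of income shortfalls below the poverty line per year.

$24,240

Below the line: 12×$4,540 (q = 12 of N = 97).
Individual gaps: 12×(6560−4540) = 24240.
Aggregate gap = $24,240.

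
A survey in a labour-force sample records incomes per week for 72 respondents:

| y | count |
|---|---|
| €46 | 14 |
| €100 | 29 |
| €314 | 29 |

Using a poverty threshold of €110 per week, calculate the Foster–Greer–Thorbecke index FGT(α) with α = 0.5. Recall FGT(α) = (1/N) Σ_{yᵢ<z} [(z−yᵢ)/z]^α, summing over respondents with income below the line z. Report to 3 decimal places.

Incomes under z: 14×€46, 29×€100 (q = 43 of N = 72).
Shortfall ratios: (110−46)/110 = 0.5818 (×14); (110−100)/110 = 0.0909 (×29).
Raised to α = 0.5: 0.76277 (×14); 0.30151 (×29).
Sum = 19.422610; FGT(0.5) = 19.422610 / 72 = 0.270.

0.270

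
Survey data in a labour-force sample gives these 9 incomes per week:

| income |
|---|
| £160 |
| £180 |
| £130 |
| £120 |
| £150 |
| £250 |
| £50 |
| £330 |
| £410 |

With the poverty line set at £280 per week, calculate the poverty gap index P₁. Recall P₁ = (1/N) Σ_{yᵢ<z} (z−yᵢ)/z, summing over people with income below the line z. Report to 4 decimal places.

0.3651

Incomes under z: £50, £120, £130, £150, £160, £180, £250 (q = 7 of N = 9).
Relative gaps: (280−50)/280 = 0.8214; (280−120)/280 = 0.5714; (280−130)/280 = 0.5357; (280−150)/280 = 0.4643; (280−160)/280 = 0.4286; (280−180)/280 = 0.3571; (280−250)/280 = 0.1071.
Sum of shortfalls = 3.285714; P₁ averages over all N: 3.285714 / 9 = 0.3651.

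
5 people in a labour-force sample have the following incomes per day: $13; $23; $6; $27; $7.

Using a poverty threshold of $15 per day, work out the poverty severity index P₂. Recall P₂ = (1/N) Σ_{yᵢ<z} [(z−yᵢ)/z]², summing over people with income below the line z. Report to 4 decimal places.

Poor units: $6, $7, $13 (q = 3 of N = 5).
Gap ratios (z−y)/z: (15−6)/15 = 0.6000; (15−7)/15 = 0.5333; (15−13)/15 = 0.1333.
Squared: 0.3600; 0.2844; 0.0178.
Sum = 0.662222; P₂ = 0.662222 / 5 = 0.1324.

0.1324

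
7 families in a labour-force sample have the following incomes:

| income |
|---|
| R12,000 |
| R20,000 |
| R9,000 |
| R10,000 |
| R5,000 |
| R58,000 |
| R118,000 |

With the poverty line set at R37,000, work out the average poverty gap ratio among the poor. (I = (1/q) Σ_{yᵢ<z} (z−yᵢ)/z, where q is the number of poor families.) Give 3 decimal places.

0.697

Below the line: R5,000, R9,000, R10,000, R12,000, R20,000 (q = 5 of N = 7).
Shortfall ratios (z−y)/z: 0.8649, 0.7568, 0.7297, 0.6757, 0.4595; sum = 3.486486.
I averages over the q = 5 poor units only: 3.486486 / 5 = 0.697.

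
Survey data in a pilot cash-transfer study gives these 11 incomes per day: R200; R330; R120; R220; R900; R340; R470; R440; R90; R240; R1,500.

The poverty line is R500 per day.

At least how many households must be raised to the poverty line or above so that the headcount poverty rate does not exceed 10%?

9 of the 11 households are poor, so H = 9/11 = 0.818.
A headcount ratio of at most 10% allows at most ⌊0.10 × 11⌋ = 1 poor households.
So at least 9 − 1 = 8 must be lifted.

8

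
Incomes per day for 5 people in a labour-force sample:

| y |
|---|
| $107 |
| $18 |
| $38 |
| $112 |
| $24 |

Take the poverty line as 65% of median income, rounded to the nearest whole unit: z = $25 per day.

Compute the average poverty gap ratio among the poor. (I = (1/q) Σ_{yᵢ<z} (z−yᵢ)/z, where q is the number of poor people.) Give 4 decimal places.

Below z: $18, $24 (q = 2 of N = 5).
Relative gaps: 0.2800, 0.0400; sum = 0.320000.
I averages over the q = 2 poor units only: 0.320000 / 2 = 0.1600.

0.1600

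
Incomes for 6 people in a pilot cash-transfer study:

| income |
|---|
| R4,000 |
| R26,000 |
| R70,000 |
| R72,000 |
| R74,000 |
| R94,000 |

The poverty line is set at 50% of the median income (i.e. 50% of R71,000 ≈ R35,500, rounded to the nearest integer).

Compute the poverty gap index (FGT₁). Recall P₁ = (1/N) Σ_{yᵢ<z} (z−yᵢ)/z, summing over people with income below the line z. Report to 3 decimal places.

Poor units: R4,000, R26,000 (q = 2 of N = 6).
Gap ratios (z−y)/z: (35500−4000)/35500 = 0.8873; (35500−26000)/35500 = 0.2676.
Σ = 1.154930. Dividing by the full population N = 6 gives P₁ = 0.192.

0.192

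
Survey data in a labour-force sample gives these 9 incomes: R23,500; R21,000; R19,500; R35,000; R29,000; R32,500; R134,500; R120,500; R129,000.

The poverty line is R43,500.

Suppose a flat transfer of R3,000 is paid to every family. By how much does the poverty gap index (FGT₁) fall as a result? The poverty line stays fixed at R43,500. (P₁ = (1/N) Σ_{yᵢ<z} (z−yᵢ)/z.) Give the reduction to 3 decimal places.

0.046

Before: below the line — R19,500, R21,000, R23,500, R29,000, R32,500, R35,000; poverty gap index (FGT₁) = 0.25670.
After the R3,000 transfer: below the line — R22,500, R24,000, R26,500, R32,000, R35,500, R38,000; poverty gap index (FGT₁) = 0.21073.
Reduction = 0.25670 − 0.21073 = 0.046.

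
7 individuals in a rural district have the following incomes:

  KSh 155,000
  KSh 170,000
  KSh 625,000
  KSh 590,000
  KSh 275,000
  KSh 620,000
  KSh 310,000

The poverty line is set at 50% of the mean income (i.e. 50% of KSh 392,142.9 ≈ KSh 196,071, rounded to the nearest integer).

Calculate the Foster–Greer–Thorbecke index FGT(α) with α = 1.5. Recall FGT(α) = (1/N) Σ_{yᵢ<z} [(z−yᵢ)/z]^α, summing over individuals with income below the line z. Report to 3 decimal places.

0.021

Below z: KSh 155,000, KSh 170,000 (q = 2 of N = 7).
Gap ratios (z−y)/z: (196071−155000)/196071 = 0.2095; (196071−170000)/196071 = 0.1330.
Raised to α = 1.5: 0.09587; 0.04849.
Sum = 0.144356; FGT(1.5) = 0.144356 / 7 = 0.021.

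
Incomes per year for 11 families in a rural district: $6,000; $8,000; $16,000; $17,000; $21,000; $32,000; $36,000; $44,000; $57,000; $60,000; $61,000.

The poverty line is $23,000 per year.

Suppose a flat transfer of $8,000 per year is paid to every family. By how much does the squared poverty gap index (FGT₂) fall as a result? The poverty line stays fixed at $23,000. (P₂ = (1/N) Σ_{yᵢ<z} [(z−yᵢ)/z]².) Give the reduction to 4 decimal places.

Before: below the line — $6,000, $8,000, $16,000, $17,000, $21,000; squared poverty gap index (FGT₂) = 0.103626.
After the $8,000 transfer: below the line — $14,000, $16,000; squared poverty gap index (FGT₂) = 0.022341.
Reduction = 0.103626 − 0.022341 = 0.0813.

0.0813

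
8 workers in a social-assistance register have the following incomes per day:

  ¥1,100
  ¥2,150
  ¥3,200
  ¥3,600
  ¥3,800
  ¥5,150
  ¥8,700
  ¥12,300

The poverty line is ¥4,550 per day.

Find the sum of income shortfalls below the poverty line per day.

Incomes under z: ¥1,100, ¥2,150, ¥3,200, ¥3,600, ¥3,800 (q = 5 of N = 8).
Individual gaps: 4550−1100 = 3450; 4550−2150 = 2400; 4550−3200 = 1350; 4550−3600 = 950; 4550−3800 = 750.
Aggregate gap = ¥8,900.

¥8,900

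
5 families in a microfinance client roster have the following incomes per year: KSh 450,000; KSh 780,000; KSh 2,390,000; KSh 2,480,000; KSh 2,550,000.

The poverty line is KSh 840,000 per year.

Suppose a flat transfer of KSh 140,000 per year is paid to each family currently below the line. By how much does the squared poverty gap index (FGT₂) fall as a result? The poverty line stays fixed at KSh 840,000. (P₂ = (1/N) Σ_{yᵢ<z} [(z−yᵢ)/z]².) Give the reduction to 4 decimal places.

Before: below the line — KSh 450,000, KSh 780,000; squared poverty gap index (FGT₂) = 0.044133.
After the KSh 140,000 transfer: below the line — KSh 590,000; squared poverty gap index (FGT₂) = 0.017715.
Reduction = 0.044133 − 0.017715 = 0.0264.

0.0264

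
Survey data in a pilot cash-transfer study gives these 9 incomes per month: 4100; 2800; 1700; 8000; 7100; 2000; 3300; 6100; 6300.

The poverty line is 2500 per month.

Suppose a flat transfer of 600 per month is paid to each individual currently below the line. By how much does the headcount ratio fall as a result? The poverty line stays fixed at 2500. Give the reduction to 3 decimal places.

Before: below the line — 1700, 2000; headcount ratio = 0.22222.
After the 600 transfer: below the line — 2300; headcount ratio = 0.11111.
Reduction = 0.22222 − 0.11111 = 0.111.

0.111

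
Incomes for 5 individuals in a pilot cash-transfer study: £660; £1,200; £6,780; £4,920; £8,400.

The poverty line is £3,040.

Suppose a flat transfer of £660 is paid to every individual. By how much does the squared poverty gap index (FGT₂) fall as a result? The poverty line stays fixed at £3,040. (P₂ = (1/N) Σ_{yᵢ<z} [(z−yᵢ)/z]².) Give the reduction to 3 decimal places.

Before: below the line — £660, £1,200; squared poverty gap index (FGT₂) = 0.19585.
After the £660 transfer: below the line — £1,320, £1,860; squared poverty gap index (FGT₂) = 0.09416.
Reduction = 0.19585 − 0.09416 = 0.102.

0.102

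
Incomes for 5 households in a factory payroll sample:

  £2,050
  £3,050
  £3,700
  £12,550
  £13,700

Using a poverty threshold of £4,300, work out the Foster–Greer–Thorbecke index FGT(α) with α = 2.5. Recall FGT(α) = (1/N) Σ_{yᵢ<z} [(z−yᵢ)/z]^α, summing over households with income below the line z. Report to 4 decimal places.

0.0502

Poor units: £2,050, £3,050, £3,700 (q = 3 of N = 5).
Relative gaps: (4300−2050)/4300 = 0.5233; (4300−3050)/4300 = 0.2907; (4300−3700)/4300 = 0.1395.
Raised to α = 2.5: 0.19805; 0.04556; 0.00727.
Sum = 0.250890; FGT(2.5) = 0.250890 / 5 = 0.0502.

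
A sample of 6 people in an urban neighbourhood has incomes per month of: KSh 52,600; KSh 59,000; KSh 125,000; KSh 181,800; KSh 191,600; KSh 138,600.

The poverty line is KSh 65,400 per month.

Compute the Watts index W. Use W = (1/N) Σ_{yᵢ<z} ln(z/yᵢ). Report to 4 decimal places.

Poor units: KSh 52,600, KSh 59,000 (q = 2 of N = 6).
Log shortfalls: ln(65400/52600) = 0.2178; ln(65400/59000) = 0.1030.
W = 0.320791 / 6 = 0.0535.

0.0535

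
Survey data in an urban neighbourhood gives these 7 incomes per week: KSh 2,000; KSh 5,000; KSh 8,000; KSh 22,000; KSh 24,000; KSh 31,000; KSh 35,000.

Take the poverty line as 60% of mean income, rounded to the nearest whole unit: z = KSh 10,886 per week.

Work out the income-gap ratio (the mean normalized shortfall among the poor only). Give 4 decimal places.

0.5407

Poor units: KSh 2,000, KSh 5,000, KSh 8,000 (q = 3 of N = 7).
Shortfall ratios (z−y)/z: 0.8163, 0.5407, 0.2651; sum = 1.622083.
The income-gap ratio divides by q (the poor only): 1.622083 / 3 = 0.5407.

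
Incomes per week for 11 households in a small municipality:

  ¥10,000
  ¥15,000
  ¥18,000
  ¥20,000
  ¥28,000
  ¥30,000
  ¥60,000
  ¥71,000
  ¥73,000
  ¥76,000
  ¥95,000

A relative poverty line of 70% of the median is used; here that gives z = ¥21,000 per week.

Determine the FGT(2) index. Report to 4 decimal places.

Below z: ¥10,000, ¥15,000, ¥18,000, ¥20,000 (q = 4 of N = 11).
Gap ratios (z−y)/z: (21000−10000)/21000 = 0.5238; (21000−15000)/21000 = 0.2857; (21000−18000)/21000 = 0.1429; (21000−20000)/21000 = 0.0476.
Squared: 0.2744; 0.0816; 0.0204; 0.0023.
Sum = 0.378685; P₂ = 0.378685 / 11 = 0.0344.

0.0344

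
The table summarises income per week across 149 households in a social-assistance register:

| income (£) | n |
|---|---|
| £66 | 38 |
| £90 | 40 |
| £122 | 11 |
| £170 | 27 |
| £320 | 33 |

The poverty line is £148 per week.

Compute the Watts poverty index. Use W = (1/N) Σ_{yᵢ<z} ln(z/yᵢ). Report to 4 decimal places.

Incomes under z: 38×£66, 40×£90, 11×£122 (q = 89 of N = 149).
Log gaps: ln(148/66) = 0.8076 (×38); ln(148/90) = 0.4974 (×40); ln(148/122) = 0.1932 (×11).
W = 52.708394 / 149 = 0.3537.

0.3537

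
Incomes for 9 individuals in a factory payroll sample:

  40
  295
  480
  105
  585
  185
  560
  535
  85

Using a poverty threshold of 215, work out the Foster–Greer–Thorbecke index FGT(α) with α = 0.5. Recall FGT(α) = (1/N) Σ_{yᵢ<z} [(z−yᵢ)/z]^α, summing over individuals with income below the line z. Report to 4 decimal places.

0.3076

Incomes under z: 40, 85, 105, 185 (q = 4 of N = 9).
Relative gaps: (215−40)/215 = 0.8140; (215−85)/215 = 0.6047; (215−105)/215 = 0.5116; (215−185)/215 = 0.1395.
Raised to α = 0.5: 0.90219; 0.77759; 0.71528; 0.37354.
Sum = 2.768612; FGT(0.5) = 2.768612 / 9 = 0.3076.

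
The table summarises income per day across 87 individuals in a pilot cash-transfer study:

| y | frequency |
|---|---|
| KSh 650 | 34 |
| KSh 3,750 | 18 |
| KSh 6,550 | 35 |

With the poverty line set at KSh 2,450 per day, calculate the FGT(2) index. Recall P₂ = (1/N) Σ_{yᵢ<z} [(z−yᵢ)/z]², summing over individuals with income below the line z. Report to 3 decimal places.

Poor units: 34×KSh 650 (q = 34 of N = 87).
Gap ratios (z−y)/z: (2450−650)/2450 = 0.7347 (×34).
Squared: 0.5398 (×34).
Sum = 18.352353; P₂ = 18.352353 / 87 = 0.211.

0.211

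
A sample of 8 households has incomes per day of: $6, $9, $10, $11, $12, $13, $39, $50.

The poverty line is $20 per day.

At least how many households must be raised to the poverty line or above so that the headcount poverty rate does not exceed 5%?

6

Currently q = 6 of N = 8 are below the line (H = 0.750).
A headcount ratio of at most 5% allows at most ⌊0.05 × 8⌋ = 0 poor households.
So at least 6 − 0 = 6 must be lifted.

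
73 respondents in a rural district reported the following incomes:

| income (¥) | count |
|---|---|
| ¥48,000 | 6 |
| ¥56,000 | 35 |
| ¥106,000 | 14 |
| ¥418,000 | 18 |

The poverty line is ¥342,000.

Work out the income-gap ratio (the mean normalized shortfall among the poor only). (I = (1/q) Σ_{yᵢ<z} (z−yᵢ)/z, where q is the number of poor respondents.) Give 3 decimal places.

0.802

Below the line: 6×¥48,000, 35×¥56,000, 14×¥106,000 (q = 55 of N = 73).
Shortfall ratios (z−y)/z: 0.8596 (×6), 0.8363 (×35), 0.6901 (×14); sum = 44.087719.
I averages over the q = 55 poor units only: 44.087719 / 55 = 0.802.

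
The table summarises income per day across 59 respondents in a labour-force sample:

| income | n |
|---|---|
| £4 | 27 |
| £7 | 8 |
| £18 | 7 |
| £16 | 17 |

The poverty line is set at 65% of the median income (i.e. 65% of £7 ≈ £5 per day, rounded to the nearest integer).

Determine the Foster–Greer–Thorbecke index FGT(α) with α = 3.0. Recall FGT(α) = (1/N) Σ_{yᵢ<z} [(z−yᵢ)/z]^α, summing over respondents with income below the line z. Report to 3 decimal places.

0.004

Below z: 27×£4 (q = 27 of N = 59).
Normalized shortfalls: (5−4)/5 = 0.2000 (×27).
Raised to α = 3.0: 0.00800 (×27).
Sum = 0.216000; FGT(3.0) = 0.216000 / 59 = 0.004.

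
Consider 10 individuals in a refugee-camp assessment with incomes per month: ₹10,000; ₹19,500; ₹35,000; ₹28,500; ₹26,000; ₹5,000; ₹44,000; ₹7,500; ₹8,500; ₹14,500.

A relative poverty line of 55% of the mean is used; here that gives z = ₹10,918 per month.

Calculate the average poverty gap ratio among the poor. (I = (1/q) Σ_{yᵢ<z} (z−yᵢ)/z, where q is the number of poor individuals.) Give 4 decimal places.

0.2902

Below the line: ₹5,000, ₹7,500, ₹8,500, ₹10,000 (q = 4 of N = 10).
Relative gaps: 0.5420, 0.3131, 0.2215, 0.0841; sum = 1.160652.
The income-gap ratio divides by q (the poor only): 1.160652 / 4 = 0.2902.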